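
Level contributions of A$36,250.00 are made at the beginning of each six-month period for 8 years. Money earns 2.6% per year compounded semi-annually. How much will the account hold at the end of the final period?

A$648,451.97

This is an annuity due: 16 deposits of A$36,250.00 at the beginning of each six-month period.
Periodic rate r = 0.026/2 per half-year; n is counted in half-years.
FV = PMT × [((1+r)^n − 1)/r] × (1+r) = 36,250 × [(1+r)^16 − 1] / r × (1+r) = A$648,451.97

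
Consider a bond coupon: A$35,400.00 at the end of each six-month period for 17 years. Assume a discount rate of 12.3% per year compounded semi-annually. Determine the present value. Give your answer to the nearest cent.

This is an ordinary annuity: 34 payments of A$35,400.00 at the end of each six-month period.
Periodic rate r = 0.123/2 per half-year; n is counted in half-years.
PV = PMT × [(1 − (1+r)^−n)/r] = 35,400 × [1 − (1+r)^−34] / r = A$499,952.92

A$499,952.92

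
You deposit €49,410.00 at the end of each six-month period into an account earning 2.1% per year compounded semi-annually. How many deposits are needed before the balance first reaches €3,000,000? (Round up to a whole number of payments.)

Periodic rate r = 0.021/2 per half-year; n is counted in half-years.
Ordinary annuity FV: 3,000,000 = 49,410 × [((1+r)^n − 1)/r].
(1+r)^n = 1 + 3,000,000 × r / 49,410, so n = ln(1 + 3,000,000·r/49,410) / ln(1+r) = 47.22.
Round up to a whole number of payments: n = 48.

48 payments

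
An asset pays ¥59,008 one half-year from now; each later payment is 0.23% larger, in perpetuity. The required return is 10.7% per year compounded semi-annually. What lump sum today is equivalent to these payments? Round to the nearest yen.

¥1,152,500

Periodic rate r = 0.107/2 per half-year.
Growing perpetuity (Gordon): PV = PMT₁ / (r − g) = 59,008 / (r − 0.0023) = ¥1,152,500.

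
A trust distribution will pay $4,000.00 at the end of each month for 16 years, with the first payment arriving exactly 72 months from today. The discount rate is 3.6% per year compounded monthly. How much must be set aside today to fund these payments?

Ordinary annuity of 192 payments, first payment at period 72.
Periodic rate r = 0.036/12 per month; n is counted in months.
The ordinary-annuity PV formula values the stream one period before the first payment (period 71); discount that back 71 periods:
PV₀ = 4,000 × [1 − (1+r)^−192] / r × (1+r)^−71 = $471,437.46

$471,437.46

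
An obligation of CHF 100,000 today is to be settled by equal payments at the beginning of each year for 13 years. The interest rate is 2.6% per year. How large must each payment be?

Level annuity due; solve PV = PMT × [(1 − (1+r)^−n)/r] × (1+r) for PMT.
Periodic rate r = 0.026 per year.
With n = 13: PMT = 100,000 / ([(1 − (1+r)^−n)/r] × (1+r)) = CHF 8,931.82

CHF 8,931.82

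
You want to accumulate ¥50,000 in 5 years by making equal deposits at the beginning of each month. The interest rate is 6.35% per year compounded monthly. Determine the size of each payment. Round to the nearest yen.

¥706

Level annuity due; solve FV = PMT × [((1+r)^n − 1)/r] × (1+r) for PMT.
Periodic rate r = 0.0635/12 per month; n is counted in months.
With n = 60: PMT = 50,000 / ([((1+r)^n − 1)/r] × (1+r)) = ¥706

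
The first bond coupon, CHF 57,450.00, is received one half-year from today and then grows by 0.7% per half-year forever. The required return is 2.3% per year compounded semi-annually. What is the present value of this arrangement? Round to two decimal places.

Periodic rate r = 0.023/2 per half-year.
Growing perpetuity (Gordon): PV = PMT₁ / (r − g) = 57,450 / (r − 0.007) = CHF 12,766,666.67.

CHF 12,766,666.67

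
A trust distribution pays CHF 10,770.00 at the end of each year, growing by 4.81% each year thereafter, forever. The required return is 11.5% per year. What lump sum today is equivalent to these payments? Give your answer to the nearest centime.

CHF 160,986.55

Periodic rate r = 0.115 per year.
Growing perpetuity (Gordon): PV = PMT₁ / (r − g) = 10,770 / (r − 0.0481) = CHF 160,986.55.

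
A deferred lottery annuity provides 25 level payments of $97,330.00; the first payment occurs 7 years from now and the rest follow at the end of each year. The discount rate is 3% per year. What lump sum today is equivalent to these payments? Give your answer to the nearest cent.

$1,419,386.46

Ordinary annuity of 25 payments, first payment at period 7.
Periodic rate r = 0.03 per year.
The ordinary-annuity PV formula values the stream one period before the first payment (period 6); discount that back 6 periods:
PV₀ = 97,330 × [1 − (1+r)^−25] / r × (1+r)^−6 = $1,419,386.46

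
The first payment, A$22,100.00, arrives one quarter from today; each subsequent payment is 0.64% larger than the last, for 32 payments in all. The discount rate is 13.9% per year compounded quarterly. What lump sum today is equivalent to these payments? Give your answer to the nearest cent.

A$459,087.67

Periodic rate r = 0.139/4 per quarter; n is counted in quarters.
Growing ordinary annuity: PV = PMT₁ × [1 − ((1+g)/(1+r))^n] / (r − g) = 22,100 × [1 − ((1+0.0064)/(1+r))^32] / (r − 0.0064) = A$459,087.67.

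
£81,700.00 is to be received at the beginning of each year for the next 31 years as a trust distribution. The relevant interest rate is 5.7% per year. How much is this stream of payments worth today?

This is an annuity due: 31 payments of £81,700.00 at the beginning of each year.
Periodic rate r = 0.057 per year.
PV = PMT × [(1 − (1+r)^−n)/r] × (1+r) = 81,700 × [1 − (1+r)^−31] / r × (1+r) = £1,243,328.36

£1,243,328.36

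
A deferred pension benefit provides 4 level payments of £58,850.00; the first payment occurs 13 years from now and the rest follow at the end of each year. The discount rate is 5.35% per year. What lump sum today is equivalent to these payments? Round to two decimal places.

Ordinary annuity of 4 payments, first payment at period 13.
Periodic rate r = 0.0535 per year.
The ordinary-annuity PV formula values the stream one period before the first payment (period 12); discount that back 12 periods:
PV₀ = 58,850 × [1 − (1+r)^−4] / r × (1+r)^−12 = £110,749.72

£110,749.72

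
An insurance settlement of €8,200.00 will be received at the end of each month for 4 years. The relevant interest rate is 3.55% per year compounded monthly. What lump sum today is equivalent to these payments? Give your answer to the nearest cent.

€366,427.32

This is an ordinary annuity: 48 payments of €8,200.00 at the end of each month.
Periodic rate r = 0.0355/12 per month; n is counted in months.
PV = PMT × [(1 − (1+r)^−n)/r] = 8,200 × [1 − (1+r)^−48] / r = €366,427.32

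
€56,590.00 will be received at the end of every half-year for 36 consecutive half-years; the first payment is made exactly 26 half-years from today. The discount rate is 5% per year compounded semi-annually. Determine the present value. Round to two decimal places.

Ordinary annuity of 36 payments, first payment at period 26.
Periodic rate r = 0.05/2 per half-year; n is counted in half-years.
The ordinary-annuity PV formula values the stream one period before the first payment (period 25); discount that back 25 periods:
PV₀ = 56,590 × [1 − (1+r)^−36] / r × (1+r)^−25 = €719,033.68

€719,033.68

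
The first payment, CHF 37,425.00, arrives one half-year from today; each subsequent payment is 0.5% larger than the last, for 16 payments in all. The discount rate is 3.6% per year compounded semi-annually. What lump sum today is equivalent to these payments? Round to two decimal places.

Periodic rate r = 0.036/2 per half-year; n is counted in half-years.
Growing ordinary annuity: PV = PMT₁ × [1 − ((1+g)/(1+r))^n] / (r − g) = 37,425 × [1 − ((1+0.005)/(1+r))^16] / (r − 0.005) = CHF 535,097.71.

CHF 535,097.71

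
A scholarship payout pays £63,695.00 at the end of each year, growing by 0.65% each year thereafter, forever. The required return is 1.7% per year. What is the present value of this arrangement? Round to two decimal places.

£6,066,190.48

Periodic rate r = 0.017 per year.
Growing perpetuity (Gordon): PV = PMT₁ / (r − g) = 63,695 / (r − 0.0065) = £6,066,190.48.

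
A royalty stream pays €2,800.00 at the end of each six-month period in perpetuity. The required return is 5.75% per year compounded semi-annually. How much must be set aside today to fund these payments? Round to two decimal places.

Periodic rate r = 0.0575/2 per half-year.
Level perpetuity: PV = PMT / r = 2,800 / (0.0575/2) = €97,391.30.

€97,391.30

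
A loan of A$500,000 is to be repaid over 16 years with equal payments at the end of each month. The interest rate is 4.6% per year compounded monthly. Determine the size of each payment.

A$3,683.78

Level ordinary annuity; solve PV = PMT × [(1 − (1+r)^−n)/r] for PMT.
Periodic rate r = 0.046/12 per month; n is counted in months.
With n = 192: PMT = 500,000 / ([(1 − (1+r)^−n)/r]) = A$3,683.78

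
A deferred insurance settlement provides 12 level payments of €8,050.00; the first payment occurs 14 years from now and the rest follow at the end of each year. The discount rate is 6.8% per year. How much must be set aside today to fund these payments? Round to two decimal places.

Ordinary annuity of 12 payments, first payment at period 14.
Periodic rate r = 0.068 per year.
The ordinary-annuity PV formula values the stream one period before the first payment (period 13); discount that back 13 periods:
PV₀ = 8,050 × [1 − (1+r)^−12] / r × (1+r)^−13 = €27,477.63

€27,477.63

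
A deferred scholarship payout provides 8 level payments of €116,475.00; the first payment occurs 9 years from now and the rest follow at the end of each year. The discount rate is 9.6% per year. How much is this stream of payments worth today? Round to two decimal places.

€302,849.61

Ordinary annuity of 8 payments, first payment at period 9.
Periodic rate r = 0.096 per year.
The ordinary-annuity PV formula values the stream one period before the first payment (period 8); discount that back 8 periods:
PV₀ = 116,475 × [1 − (1+r)^−8] / r × (1+r)^−8 = €302,849.61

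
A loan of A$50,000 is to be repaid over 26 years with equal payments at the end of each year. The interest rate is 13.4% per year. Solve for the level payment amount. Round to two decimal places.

A$6,964.83

Level ordinary annuity; solve PV = PMT × [(1 − (1+r)^−n)/r] for PMT.
Periodic rate r = 0.134 per year.
With n = 26: PMT = 50,000 / ([(1 − (1+r)^−n)/r]) = A$6,964.83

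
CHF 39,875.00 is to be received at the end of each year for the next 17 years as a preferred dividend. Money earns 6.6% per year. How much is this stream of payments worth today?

This is an ordinary annuity: 17 payments of CHF 39,875.00 at the end of each year.
Periodic rate r = 0.066 per year.
PV = PMT × [(1 − (1+r)^−n)/r] = 39,875 × [1 − (1+r)^−17] / r = CHF 400,329.07

CHF 400,329.07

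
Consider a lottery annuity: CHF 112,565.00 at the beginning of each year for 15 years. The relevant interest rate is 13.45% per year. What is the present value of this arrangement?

This is an annuity due: 15 payments of CHF 112,565.00 at the beginning of each year.
Periodic rate r = 0.1345 per year.
PV = PMT × [(1 − (1+r)^−n)/r] × (1+r) = 112,565 × [1 − (1+r)^−15] / r × (1+r) = CHF 806,452.48

CHF 806,452.48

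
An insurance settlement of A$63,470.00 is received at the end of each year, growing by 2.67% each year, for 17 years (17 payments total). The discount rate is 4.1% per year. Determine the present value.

Periodic rate r = 0.041 per year.
Growing ordinary annuity: PV = PMT₁ × [1 − ((1+g)/(1+r))^n] / (r − g) = 63,470 × [1 − ((1+0.0267)/(1+r))^17] / (r − 0.0267) = A$930,049.33.

A$930,049.33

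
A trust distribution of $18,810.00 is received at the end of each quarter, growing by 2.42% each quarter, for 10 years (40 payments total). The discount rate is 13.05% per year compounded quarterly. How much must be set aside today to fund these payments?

$623,832.50

Periodic rate r = 0.1305/4 per quarter; n is counted in quarters.
Growing ordinary annuity: PV = PMT₁ × [1 − ((1+g)/(1+r))^n] / (r − g) = 18,810 × [1 − ((1+0.0242)/(1+r))^40] / (r − 0.0242) = $623,832.50.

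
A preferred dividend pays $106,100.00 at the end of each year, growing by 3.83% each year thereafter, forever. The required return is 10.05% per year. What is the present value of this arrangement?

$1,705,787.78

Periodic rate r = 0.1005 per year.
Growing perpetuity (Gordon): PV = PMT₁ / (r − g) = 106,100 / (r − 0.0383) = $1,705,787.78.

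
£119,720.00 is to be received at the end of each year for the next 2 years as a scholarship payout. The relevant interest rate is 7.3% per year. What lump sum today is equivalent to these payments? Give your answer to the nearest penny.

£215,559.20

This is an ordinary annuity: 2 payments of £119,720.00 at the end of each year.
Periodic rate r = 0.073 per year.
PV = PMT × [(1 − (1+r)^−n)/r] = 119,720 × [1 − (1+r)^−2] / r = £215,559.20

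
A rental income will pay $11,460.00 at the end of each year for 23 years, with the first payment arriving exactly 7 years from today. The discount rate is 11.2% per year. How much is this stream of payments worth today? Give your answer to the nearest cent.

Ordinary annuity of 23 payments, first payment at period 7.
Periodic rate r = 0.112 per year.
The ordinary-annuity PV formula values the stream one period before the first payment (period 6); discount that back 6 periods:
PV₀ = 11,460 × [1 − (1+r)^−23] / r × (1+r)^−6 = $49,408.53

$49,408.53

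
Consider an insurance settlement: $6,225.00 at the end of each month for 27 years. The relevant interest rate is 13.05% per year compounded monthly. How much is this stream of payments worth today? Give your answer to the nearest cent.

$555,205.64

This is an ordinary annuity: 324 payments of $6,225.00 at the end of each month.
Periodic rate r = 0.1305/12 per month; n is counted in months.
PV = PMT × [(1 − (1+r)^−n)/r] = 6,225 × [1 − (1+r)^−324] / r = $555,205.64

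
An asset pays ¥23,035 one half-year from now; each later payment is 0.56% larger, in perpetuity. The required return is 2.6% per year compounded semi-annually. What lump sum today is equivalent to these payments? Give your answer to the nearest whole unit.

¥3,112,838

Periodic rate r = 0.026/2 per half-year.
Growing perpetuity (Gordon): PV = PMT₁ / (r − g) = 23,035 / (r − 0.0056) = ¥3,112,838.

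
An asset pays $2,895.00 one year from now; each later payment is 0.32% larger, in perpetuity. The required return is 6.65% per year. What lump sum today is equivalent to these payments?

$45,734.60

Periodic rate r = 0.0665 per year.
Growing perpetuity (Gordon): PV = PMT₁ / (r − g) = 2,895 / (r − 0.0032) = $45,734.60.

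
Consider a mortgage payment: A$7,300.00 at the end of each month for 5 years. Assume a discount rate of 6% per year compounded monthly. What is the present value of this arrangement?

This is an ordinary annuity: 60 payments of A$7,300.00 at the end of each month.
Periodic rate r = 0.06/12 per month; n is counted in months.
PV = PMT × [(1 − (1+r)^−n)/r] = 7,300 × [1 − (1+r)^−60] / r = A$377,596.59

A$377,596.59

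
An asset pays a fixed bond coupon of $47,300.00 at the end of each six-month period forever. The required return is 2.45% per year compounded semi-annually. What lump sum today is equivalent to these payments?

$3,861,224.49

Periodic rate r = 0.0245/2 per half-year.
Level perpetuity: PV = PMT / r = 47,300 / (0.0245/2) = $3,861,224.49.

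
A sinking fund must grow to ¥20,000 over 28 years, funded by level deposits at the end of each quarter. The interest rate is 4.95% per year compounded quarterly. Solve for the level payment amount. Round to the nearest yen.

¥83

Level ordinary annuity; solve FV = PMT × [((1+r)^n − 1)/r] for PMT.
Periodic rate r = 0.0495/4 per quarter; n is counted in quarters.
With n = 112: PMT = 20,000 / ([((1+r)^n − 1)/r]) = ¥83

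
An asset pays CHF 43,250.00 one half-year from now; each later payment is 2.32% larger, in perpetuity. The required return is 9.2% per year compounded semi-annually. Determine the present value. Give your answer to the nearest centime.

Periodic rate r = 0.092/2 per half-year.
Growing perpetuity (Gordon): PV = PMT₁ / (r − g) = 43,250 / (r − 0.0232) = CHF 1,896,929.82.

CHF 1,896,929.82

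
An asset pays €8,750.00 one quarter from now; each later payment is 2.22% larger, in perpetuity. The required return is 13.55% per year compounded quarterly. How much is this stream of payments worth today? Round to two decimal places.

€749,464.67

Periodic rate r = 0.1355/4 per quarter.
Growing perpetuity (Gordon): PV = PMT₁ / (r − g) = 8,750 / (r − 0.0222) = €749,464.67.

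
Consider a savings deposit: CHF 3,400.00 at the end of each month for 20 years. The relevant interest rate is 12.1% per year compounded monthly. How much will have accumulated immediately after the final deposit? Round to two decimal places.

CHF 3,409,122.72

This is an ordinary annuity: 240 deposits of CHF 3,400.00 at the end of each month.
Periodic rate r = 0.121/12 per month; n is counted in months.
FV = PMT × [((1+r)^n − 1)/r] = 3,400 × [(1+r)^240 − 1] / r = CHF 3,409,122.72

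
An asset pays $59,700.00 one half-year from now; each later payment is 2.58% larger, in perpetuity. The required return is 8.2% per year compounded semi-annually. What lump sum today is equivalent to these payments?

$3,927,631.58

Periodic rate r = 0.082/2 per half-year.
Growing perpetuity (Gordon): PV = PMT₁ / (r − g) = 59,700 / (r − 0.0258) = $3,927,631.58.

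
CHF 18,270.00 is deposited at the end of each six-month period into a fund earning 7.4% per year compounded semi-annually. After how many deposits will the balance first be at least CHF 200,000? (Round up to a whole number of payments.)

Periodic rate r = 0.074/2 per half-year; n is counted in half-years.
Ordinary annuity FV: 200,000 = 18,270 × [((1+r)^n − 1)/r].
(1+r)^n = 1 + 200,000 × r / 18,270, so n = ln(1 + 200,000·r/18,270) / ln(1+r) = 9.36.
Round up to a whole number of payments: n = 10.

10 payments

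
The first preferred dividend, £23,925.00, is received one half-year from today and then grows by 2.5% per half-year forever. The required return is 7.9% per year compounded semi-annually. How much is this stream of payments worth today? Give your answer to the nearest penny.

Periodic rate r = 0.079/2 per half-year.
Growing perpetuity (Gordon): PV = PMT₁ / (r − g) = 23,925 / (r − 0.025) = £1,650,000.00.

£1,650,000.00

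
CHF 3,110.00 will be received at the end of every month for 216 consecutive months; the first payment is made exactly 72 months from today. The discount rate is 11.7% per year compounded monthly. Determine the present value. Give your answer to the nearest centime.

Ordinary annuity of 216 payments, first payment at period 72.
Periodic rate r = 0.117/12 per month; n is counted in months.
The ordinary-annuity PV formula values the stream one period before the first payment (period 71); discount that back 71 periods:
PV₀ = 3,110 × [1 − (1+r)^−216] / r × (1+r)^−71 = CHF 140,470.49

CHF 140,470.49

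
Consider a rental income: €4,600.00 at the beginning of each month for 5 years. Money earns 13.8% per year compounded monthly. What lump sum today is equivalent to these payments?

This is an annuity due: 60 payments of €4,600.00 at the beginning of each month.
Periodic rate r = 0.138/12 per month; n is counted in months.
PV = PMT × [(1 − (1+r)^−n)/r] × (1+r) = 4,600 × [1 − (1+r)^−60] / r × (1+r) = €200,861.71

€200,861.71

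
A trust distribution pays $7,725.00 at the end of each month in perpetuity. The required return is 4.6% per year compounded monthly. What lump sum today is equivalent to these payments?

Periodic rate r = 0.046/12 per month.
Level perpetuity: PV = PMT / r = 7,725 / (0.046/12) = $2,015,217.39.

$2,015,217.39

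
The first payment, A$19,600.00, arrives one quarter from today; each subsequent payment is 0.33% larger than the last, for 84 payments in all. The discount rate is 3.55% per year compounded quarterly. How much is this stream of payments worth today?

Periodic rate r = 0.0355/4 per quarter; n is counted in quarters.
Growing ordinary annuity: PV = PMT₁ × [1 − ((1+g)/(1+r))^n] / (r − g) = 19,600 × [1 − ((1+0.0033)/(1+r))^84] / (r − 0.0033) = A$1,308,396.09.

A$1,308,396.09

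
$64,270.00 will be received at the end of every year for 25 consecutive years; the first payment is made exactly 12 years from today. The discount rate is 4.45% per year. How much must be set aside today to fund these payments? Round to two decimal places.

$593,392.65

Ordinary annuity of 25 payments, first payment at period 12.
Periodic rate r = 0.0445 per year.
The ordinary-annuity PV formula values the stream one period before the first payment (period 11); discount that back 11 periods:
PV₀ = 64,270 × [1 − (1+r)^−25] / r × (1+r)^−11 = $593,392.65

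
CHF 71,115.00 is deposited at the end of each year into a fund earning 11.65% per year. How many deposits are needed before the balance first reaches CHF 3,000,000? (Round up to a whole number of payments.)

17 payments

Periodic rate r = 0.1165 per year.
Ordinary annuity FV: 3,000,000 = 71,115 × [((1+r)^n − 1)/r].
(1+r)^n = 1 + 3,000,000 × r / 71,115, so n = ln(1 + 3,000,000·r/71,115) / ln(1+r) = 16.13.
Round up to a whole number of payments: n = 17.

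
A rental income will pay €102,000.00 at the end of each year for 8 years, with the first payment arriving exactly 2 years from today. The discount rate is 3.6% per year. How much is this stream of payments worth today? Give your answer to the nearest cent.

Ordinary annuity of 8 payments, first payment at period 2.
Periodic rate r = 0.036 per year.
The ordinary-annuity PV formula values the stream one period before the first payment (period 1); discount that back 1 periods:
PV₀ = 102,000 × [1 − (1+r)^−8] / r × (1+r)^−1 = €673,963.72

€673,963.72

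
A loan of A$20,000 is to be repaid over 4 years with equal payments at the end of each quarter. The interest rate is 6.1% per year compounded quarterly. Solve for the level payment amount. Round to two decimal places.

Level ordinary annuity; solve PV = PMT × [(1 − (1+r)^−n)/r] for PMT.
Periodic rate r = 0.061/4 per quarter; n is counted in quarters.
With n = 16: PMT = 20,000 / ([(1 − (1+r)^−n)/r]) = A$1,418.16

A$1,418.16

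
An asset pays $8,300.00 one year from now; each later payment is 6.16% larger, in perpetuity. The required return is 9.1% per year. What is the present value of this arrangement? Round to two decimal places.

Periodic rate r = 0.091 per year.
Growing perpetuity (Gordon): PV = PMT₁ / (r − g) = 8,300 / (r − 0.0616) = $282,312.93.

$282,312.93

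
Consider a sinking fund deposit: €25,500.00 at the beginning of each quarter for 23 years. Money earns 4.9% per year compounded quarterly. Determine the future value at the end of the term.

€4,351,909.78

This is an annuity due: 92 deposits of €25,500.00 at the beginning of each quarter.
Periodic rate r = 0.049/4 per quarter; n is counted in quarters.
FV = PMT × [((1+r)^n − 1)/r] × (1+r) = 25,500 × [(1+r)^92 − 1] / r × (1+r) = €4,351,909.78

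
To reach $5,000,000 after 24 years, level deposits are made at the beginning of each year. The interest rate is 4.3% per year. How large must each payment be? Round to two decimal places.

Level annuity due; solve FV = PMT × [((1+r)^n − 1)/r] × (1+r) for PMT.
Periodic rate r = 0.043 per year.
With n = 24: PMT = 5,000,000 / ([((1+r)^n − 1)/r] × (1+r)) = $118,009.42

$118,009.42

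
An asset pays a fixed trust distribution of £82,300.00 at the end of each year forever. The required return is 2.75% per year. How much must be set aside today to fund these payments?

Periodic rate r = 0.0275 per year.
Level perpetuity: PV = PMT / r = 82,300 / (0.0275) = £2,992,727.27.

£2,992,727.27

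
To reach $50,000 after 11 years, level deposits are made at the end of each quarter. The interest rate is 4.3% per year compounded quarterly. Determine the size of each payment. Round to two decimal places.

Level ordinary annuity; solve FV = PMT × [((1+r)^n − 1)/r] for PMT.
Periodic rate r = 0.043/4 per quarter; n is counted in quarters.
With n = 44: PMT = 50,000 / ([((1+r)^n − 1)/r]) = $894.71

$894.71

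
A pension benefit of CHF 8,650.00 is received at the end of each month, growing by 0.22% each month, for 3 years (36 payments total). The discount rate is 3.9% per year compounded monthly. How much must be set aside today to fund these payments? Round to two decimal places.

CHF 304,773.12

Periodic rate r = 0.039/12 per month; n is counted in months.
Growing ordinary annuity: PV = PMT₁ × [1 − ((1+g)/(1+r))^n] / (r − g) = 8,650 × [1 − ((1+0.0022)/(1+r))^36] / (r − 0.0022) = CHF 304,773.12.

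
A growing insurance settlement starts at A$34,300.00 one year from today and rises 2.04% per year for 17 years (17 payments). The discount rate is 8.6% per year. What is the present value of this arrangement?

Periodic rate r = 0.086 per year.
Growing ordinary annuity: PV = PMT₁ × [1 − ((1+g)/(1+r))^n] / (r − g) = 34,300 × [1 − ((1+0.0204)/(1+r))^17] / (r − 0.0204) = A$341,572.91.

A$341,572.91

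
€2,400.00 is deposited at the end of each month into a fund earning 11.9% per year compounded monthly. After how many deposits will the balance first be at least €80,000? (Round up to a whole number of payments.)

Periodic rate r = 0.119/12 per month; n is counted in months.
Ordinary annuity FV: 80,000 = 2,400 × [((1+r)^n − 1)/r].
(1+r)^n = 1 + 80,000 × r / 2,400, so n = ln(1 + 80,000·r/2,400) / ln(1+r) = 28.94.
Round up to a whole number of payments: n = 29.

29 payments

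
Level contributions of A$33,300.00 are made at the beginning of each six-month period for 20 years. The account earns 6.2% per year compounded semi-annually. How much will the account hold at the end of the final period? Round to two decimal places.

A$2,648,179.83

This is an annuity due: 40 deposits of A$33,300.00 at the beginning of each six-month period.
Periodic rate r = 0.062/2 per half-year; n is counted in half-years.
FV = PMT × [((1+r)^n − 1)/r] × (1+r) = 33,300 × [(1+r)^40 − 1] / r × (1+r) = A$2,648,179.83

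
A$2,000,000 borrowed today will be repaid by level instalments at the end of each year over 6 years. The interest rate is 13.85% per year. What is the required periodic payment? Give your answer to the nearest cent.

Level ordinary annuity; solve PV = PMT × [(1 − (1+r)^−n)/r] for PMT.
Periodic rate r = 0.1385 per year.
With n = 6: PMT = 2,000,000 / ([(1 − (1+r)^−n)/r]) = A$512,204.05

A$512,204.05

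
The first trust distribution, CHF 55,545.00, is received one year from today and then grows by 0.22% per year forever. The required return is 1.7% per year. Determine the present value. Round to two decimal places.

Periodic rate r = 0.017 per year.
Growing perpetuity (Gordon): PV = PMT₁ / (r − g) = 55,545 / (r − 0.0022) = CHF 3,753,040.54.

CHF 3,753,040.54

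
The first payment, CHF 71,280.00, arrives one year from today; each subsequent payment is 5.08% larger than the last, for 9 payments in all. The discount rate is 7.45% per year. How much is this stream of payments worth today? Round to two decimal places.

Periodic rate r = 0.0745 per year.
Growing ordinary annuity: PV = PMT₁ × [1 − ((1+g)/(1+r))^n] / (r − g) = 71,280 × [1 − ((1+0.0508)/(1+r))^9] / (r − 0.0508) = CHF 546,988.57.

CHF 546,988.57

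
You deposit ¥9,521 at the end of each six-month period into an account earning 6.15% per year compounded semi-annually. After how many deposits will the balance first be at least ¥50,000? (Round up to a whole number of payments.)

Periodic rate r = 0.0615/2 per half-year; n is counted in half-years.
Ordinary annuity FV: 50,000 = 9,521 × [((1+r)^n − 1)/r].
(1+r)^n = 1 + 50,000 × r / 9,521, so n = ln(1 + 50,000·r/9,521) / ln(1+r) = 4.94.
Round up to a whole number of payments: n = 5.

5 payments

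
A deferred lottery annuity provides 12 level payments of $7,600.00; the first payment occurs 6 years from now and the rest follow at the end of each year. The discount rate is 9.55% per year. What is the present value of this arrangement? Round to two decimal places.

Ordinary annuity of 12 payments, first payment at period 6.
Periodic rate r = 0.0955 per year.
The ordinary-annuity PV formula values the stream one period before the first payment (period 5); discount that back 5 periods:
PV₀ = 7,600 × [1 − (1+r)^−12] / r × (1+r)^−5 = $33,555.83

$33,555.83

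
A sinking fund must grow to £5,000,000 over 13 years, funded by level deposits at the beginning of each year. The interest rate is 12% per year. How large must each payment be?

£159,273.19

Level annuity due; solve FV = PMT × [((1+r)^n − 1)/r] × (1+r) for PMT.
Periodic rate r = 0.12 per year.
With n = 13: PMT = 5,000,000 / ([((1+r)^n − 1)/r] × (1+r)) = £159,273.19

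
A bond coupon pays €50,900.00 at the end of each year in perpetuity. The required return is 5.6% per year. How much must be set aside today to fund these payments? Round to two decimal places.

Periodic rate r = 0.056 per year.
Level perpetuity: PV = PMT / r = 50,900 / (0.056) = €908,928.57.

€908,928.57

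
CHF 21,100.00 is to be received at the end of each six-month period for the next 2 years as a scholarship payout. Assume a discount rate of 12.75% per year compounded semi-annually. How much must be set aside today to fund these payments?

This is an ordinary annuity: 4 payments of CHF 21,100.00 at the end of each six-month period.
Periodic rate r = 0.1275/2 per half-year; n is counted in half-years.
PV = PMT × [(1 − (1+r)^−n)/r] = 21,100 × [1 − (1+r)^−4] / r = CHF 72,490.26

CHF 72,490.26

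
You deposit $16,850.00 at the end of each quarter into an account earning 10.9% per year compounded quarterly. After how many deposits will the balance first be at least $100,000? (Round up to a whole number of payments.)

6 payments

Periodic rate r = 0.109/4 per quarter; n is counted in quarters.
Ordinary annuity FV: 100,000 = 16,850 × [((1+r)^n − 1)/r].
(1+r)^n = 1 + 100,000 × r / 16,850, so n = ln(1 + 100,000·r/16,850) / ln(1+r) = 5.58.
Round up to a whole number of payments: n = 6.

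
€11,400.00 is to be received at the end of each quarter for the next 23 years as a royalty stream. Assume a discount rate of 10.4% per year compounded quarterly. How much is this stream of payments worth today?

€397,121.17

This is an ordinary annuity: 92 payments of €11,400.00 at the end of each quarter.
Periodic rate r = 0.104/4 per quarter; n is counted in quarters.
PV = PMT × [(1 − (1+r)^−n)/r] = 11,400 × [1 − (1+r)^−92] / r = €397,121.17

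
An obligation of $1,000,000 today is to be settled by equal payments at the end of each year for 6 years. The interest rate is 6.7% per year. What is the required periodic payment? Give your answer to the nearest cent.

$207,856.70

Level ordinary annuity; solve PV = PMT × [(1 − (1+r)^−n)/r] for PMT.
Periodic rate r = 0.067 per year.
With n = 6: PMT = 1,000,000 / ([(1 − (1+r)^−n)/r]) = $207,856.70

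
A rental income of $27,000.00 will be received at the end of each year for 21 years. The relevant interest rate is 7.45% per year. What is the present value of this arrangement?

This is an ordinary annuity: 21 payments of $27,000.00 at the end of each year.
Periodic rate r = 0.0745 per year.
PV = PMT × [(1 − (1+r)^−n)/r] = 27,000 × [1 − (1+r)^−21] / r = $282,271.80

$282,271.80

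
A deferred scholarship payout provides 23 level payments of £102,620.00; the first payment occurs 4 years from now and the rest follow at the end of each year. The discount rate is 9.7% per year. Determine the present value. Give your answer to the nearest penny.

£706,084.58

Ordinary annuity of 23 payments, first payment at period 4.
Periodic rate r = 0.097 per year.
The ordinary-annuity PV formula values the stream one period before the first payment (period 3); discount that back 3 periods:
PV₀ = 102,620 × [1 − (1+r)^−23] / r × (1+r)^−3 = £706,084.58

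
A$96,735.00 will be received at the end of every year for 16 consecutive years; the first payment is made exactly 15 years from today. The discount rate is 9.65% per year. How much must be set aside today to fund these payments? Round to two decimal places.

Ordinary annuity of 16 payments, first payment at period 15.
Periodic rate r = 0.0965 per year.
The ordinary-annuity PV formula values the stream one period before the first payment (period 14); discount that back 14 periods:
PV₀ = 96,735 × [1 − (1+r)^−16] / r × (1+r)^−14 = A$212,805.07

A$212,805.07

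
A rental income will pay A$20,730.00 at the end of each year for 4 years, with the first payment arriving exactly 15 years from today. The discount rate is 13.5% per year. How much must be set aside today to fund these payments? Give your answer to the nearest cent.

A$10,365.03

Ordinary annuity of 4 payments, first payment at period 15.
Periodic rate r = 0.135 per year.
The ordinary-annuity PV formula values the stream one period before the first payment (period 14); discount that back 14 periods:
PV₀ = 20,730 × [1 − (1+r)^−4] / r × (1+r)^−14 = A$10,365.03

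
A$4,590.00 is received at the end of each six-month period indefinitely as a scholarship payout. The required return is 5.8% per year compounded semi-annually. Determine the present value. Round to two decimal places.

Periodic rate r = 0.058/2 per half-year.
Level perpetuity: PV = PMT / r = 4,590 / (0.058/2) = A$158,275.86.

A$158,275.86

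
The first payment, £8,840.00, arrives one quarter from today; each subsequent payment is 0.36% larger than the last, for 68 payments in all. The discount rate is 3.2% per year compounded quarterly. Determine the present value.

£516,957.05

Periodic rate r = 0.032/4 per quarter; n is counted in quarters.
Growing ordinary annuity: PV = PMT₁ × [1 − ((1+g)/(1+r))^n] / (r − g) = 8,840 × [1 − ((1+0.0036)/(1+r))^68] / (r − 0.0036) = £516,957.05.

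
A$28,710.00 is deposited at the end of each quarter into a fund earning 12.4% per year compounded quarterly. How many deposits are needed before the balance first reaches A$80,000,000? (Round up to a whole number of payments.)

147 payments

Periodic rate r = 0.124/4 per quarter; n is counted in quarters.
Ordinary annuity FV: 80,000,000 = 28,710 × [((1+r)^n − 1)/r].
(1+r)^n = 1 + 80,000,000 × r / 28,710, so n = ln(1 + 80,000,000·r/28,710) / ln(1+r) = 146.43.
Round up to a whole number of payments: n = 147.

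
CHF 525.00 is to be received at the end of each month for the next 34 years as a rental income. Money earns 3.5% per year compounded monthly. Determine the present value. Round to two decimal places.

CHF 125,145.24

This is an ordinary annuity: 408 payments of CHF 525.00 at the end of each month.
Periodic rate r = 0.035/12 per month; n is counted in months.
PV = PMT × [(1 − (1+r)^−n)/r] = 525 × [1 − (1+r)^−408] / r = CHF 125,145.24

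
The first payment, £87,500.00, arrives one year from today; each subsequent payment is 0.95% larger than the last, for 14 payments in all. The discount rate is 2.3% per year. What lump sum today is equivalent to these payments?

Periodic rate r = 0.023 per year.
Growing ordinary annuity: PV = PMT₁ × [1 − ((1+g)/(1+r))^n] / (r − g) = 87,500 × [1 − ((1+0.0095)/(1+r))^14] / (r − 0.0095) = £1,099,974.12.

£1,099,974.12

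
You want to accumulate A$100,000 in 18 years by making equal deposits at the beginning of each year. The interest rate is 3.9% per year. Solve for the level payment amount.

Level annuity due; solve FV = PMT × [((1+r)^n − 1)/r] × (1+r) for PMT.
Periodic rate r = 0.039 per year.
With n = 18: PMT = 100,000 / ([((1+r)^n − 1)/r] × (1+r)) = A$3,787.55

A$3,787.55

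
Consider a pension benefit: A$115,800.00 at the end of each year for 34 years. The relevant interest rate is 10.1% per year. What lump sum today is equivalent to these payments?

A$1,103,021.72

This is an ordinary annuity: 34 payments of A$115,800.00 at the end of each year.
Periodic rate r = 0.101 per year.
PV = PMT × [(1 − (1+r)^−n)/r] = 115,800 × [1 − (1+r)^−34] / r = A$1,103,021.72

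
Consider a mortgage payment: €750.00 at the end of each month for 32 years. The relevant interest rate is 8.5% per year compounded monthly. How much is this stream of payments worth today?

This is an ordinary annuity: 384 payments of €750.00 at the end of each month.
Periodic rate r = 0.085/12 per month; n is counted in months.
PV = PMT × [(1 − (1+r)^−n)/r] = 750 × [1 − (1+r)^−384] / r = €98,840.18

€98,840.18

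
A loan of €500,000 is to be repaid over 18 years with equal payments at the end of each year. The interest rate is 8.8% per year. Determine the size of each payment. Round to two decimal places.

Level ordinary annuity; solve PV = PMT × [(1 − (1+r)^−n)/r] for PMT.
Periodic rate r = 0.088 per year.
With n = 18: PMT = 500,000 / ([(1 − (1+r)^−n)/r]) = €56,346.61

€56,346.61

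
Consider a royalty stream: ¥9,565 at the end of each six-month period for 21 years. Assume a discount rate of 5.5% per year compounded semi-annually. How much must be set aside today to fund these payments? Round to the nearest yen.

This is an ordinary annuity: 42 payments of ¥9,565 at the end of each six-month period.
Periodic rate r = 0.055/2 per half-year; n is counted in half-years.
PV = PMT × [(1 − (1+r)^−n)/r] = 9,565 × [1 − (1+r)^−42] / r = ¥236,513

¥236,513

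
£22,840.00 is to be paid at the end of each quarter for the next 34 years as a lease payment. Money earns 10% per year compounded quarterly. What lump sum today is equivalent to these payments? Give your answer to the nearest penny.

£881,808.55

This is an ordinary annuity: 136 payments of £22,840.00 at the end of each quarter.
Periodic rate r = 0.1/4 per quarter; n is counted in quarters.
PV = PMT × [(1 − (1+r)^−n)/r] = 22,840 × [1 − (1+r)^−136] / r = £881,808.55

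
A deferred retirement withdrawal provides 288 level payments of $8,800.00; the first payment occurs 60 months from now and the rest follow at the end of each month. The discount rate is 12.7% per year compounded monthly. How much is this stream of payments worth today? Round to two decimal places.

Ordinary annuity of 288 payments, first payment at period 60.
Periodic rate r = 0.127/12 per month; n is counted in months.
The ordinary-annuity PV formula values the stream one period before the first payment (period 59); discount that back 59 periods:
PV₀ = 8,800 × [1 − (1+r)^−288] / r × (1+r)^−59 = $425,246.81

$425,246.81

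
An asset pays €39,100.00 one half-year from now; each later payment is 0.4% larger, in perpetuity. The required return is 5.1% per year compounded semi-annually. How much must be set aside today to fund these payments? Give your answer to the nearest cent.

Periodic rate r = 0.051/2 per half-year.
Growing perpetuity (Gordon): PV = PMT₁ / (r − g) = 39,100 / (r − 0.004) = €1,818,604.65.

€1,818,604.65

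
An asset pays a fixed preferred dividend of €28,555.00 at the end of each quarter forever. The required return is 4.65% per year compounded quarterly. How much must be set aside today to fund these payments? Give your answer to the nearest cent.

€2,456,344.09

Periodic rate r = 0.0465/4 per quarter.
Level perpetuity: PV = PMT / r = 28,555 / (0.0465/4) = €2,456,344.09.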